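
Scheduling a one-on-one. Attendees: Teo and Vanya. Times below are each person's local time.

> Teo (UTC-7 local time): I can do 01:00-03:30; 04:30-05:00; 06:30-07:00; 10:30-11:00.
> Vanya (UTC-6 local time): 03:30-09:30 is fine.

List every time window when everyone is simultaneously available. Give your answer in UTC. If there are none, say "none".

Teo in UTC: 08:00-10:30, 11:30-12:00, 13:30-14:00, 17:30-18:00 (add 7h to convert from UTC-7).
Vanya in UTC: 09:30-15:30 (add 6h to convert from UTC-6).
Teo ∩ Vanya: 09:30-10:30, 11:30-12:00, 13:30-14:00.

09:30-10:30, 11:30-12:00, 13:30-14:00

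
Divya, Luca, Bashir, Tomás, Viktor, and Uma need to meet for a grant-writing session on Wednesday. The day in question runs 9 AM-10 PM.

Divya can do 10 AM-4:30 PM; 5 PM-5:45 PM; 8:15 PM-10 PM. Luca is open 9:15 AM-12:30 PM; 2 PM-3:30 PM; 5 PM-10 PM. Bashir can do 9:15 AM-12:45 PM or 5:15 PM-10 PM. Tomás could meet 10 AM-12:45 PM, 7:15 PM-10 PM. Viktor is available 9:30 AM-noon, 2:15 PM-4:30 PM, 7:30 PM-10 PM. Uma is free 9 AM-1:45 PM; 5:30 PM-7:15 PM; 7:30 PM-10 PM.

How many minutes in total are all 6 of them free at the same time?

Divya ∩ Luca: 10:00-12:30, 14:00-15:30, 17:00-17:45, 20:15-22:00.
Divya ∩ Luca ∩ Bashir: 10:00-12:30, 17:15-17:45, 20:15-22:00.
Divya ∩ Luca ∩ Bashir ∩ Tomás: 10:00-12:30, 20:15-22:00.
Divya ∩ Luca ∩ Bashir ∩ Tomás ∩ Viktor: 10:00-12:00, 20:15-22:00.
Divya ∩ Luca ∩ Bashir ∩ Tomás ∩ Viktor ∩ Uma: 10:00-12:00, 20:15-22:00.
So the common availability across everyone is 10:00-12:00, 20:15-22:00.
Summing the common windows: 120 + 105 = 225 minutes.

225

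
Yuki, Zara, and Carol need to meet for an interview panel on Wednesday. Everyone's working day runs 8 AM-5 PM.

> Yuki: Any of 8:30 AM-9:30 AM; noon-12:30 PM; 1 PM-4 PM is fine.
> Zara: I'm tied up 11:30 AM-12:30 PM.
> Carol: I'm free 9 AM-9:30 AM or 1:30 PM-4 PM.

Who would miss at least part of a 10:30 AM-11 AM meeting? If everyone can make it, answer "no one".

Yuki free: 08:30-09:30, 12:00-12:30, 13:00-16:00.
Zara free: 08:00-11:30, 12:30-17:00 (invert busy blocks within the working day).
Carol free: 09:00-09:30, 13:30-16:00.
Yuki: not fully free for 10:30-11:00. Zara: free for 10:30-11:00. Carol: not fully free for 10:30-11:00.

Carol, Yuki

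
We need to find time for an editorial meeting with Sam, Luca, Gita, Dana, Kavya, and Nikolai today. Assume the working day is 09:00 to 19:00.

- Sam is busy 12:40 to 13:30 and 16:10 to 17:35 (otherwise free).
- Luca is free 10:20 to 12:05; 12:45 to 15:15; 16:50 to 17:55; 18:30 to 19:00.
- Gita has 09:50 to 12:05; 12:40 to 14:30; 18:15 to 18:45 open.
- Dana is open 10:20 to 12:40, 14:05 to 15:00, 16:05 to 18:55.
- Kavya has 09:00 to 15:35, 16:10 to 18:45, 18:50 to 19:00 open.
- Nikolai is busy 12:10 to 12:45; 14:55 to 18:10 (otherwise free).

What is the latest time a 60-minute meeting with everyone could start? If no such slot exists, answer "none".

Sam free: 09:00-12:40, 13:30-16:10, 17:35-19:00 (invert busy blocks within the working day).
Luca free: 10:20-12:05, 12:45-15:15, 16:50-17:55, 18:30-19:00.
Gita free: 09:50-12:05, 12:40-14:30, 18:15-18:45.
Dana free: 10:20-12:40, 14:05-15:00, 16:05-18:55.
Kavya free: 09:00-15:35, 16:10-18:45, 18:50-19:00.
Nikolai free: 09:00-12:10, 12:45-14:55, 18:10-19:00 (invert busy blocks within the working day).
Sam ∩ Luca: 10:20-12:05, 13:30-15:15, 17:35-17:55, 18:30-19:00.
Sam ∩ Luca ∩ Gita: 10:20-12:05, 13:30-14:30, 18:30-18:45.
Sam ∩ Luca ∩ Gita ∩ Dana: 10:20-12:05, 14:05-14:30, 18:30-18:45.
Sam ∩ Luca ∩ Gita ∩ Dana ∩ Kavya: 10:20-12:05, 14:05-14:30, 18:30-18:45.
Sam ∩ Luca ∩ Gita ∩ Dana ∩ Kavya ∩ Nikolai: 10:20-12:05, 14:05-14:30, 18:30-18:45.
The last common window of at least 60 minutes is 10:20-12:05; a 60-minute meeting can start as late as 11:05 and still end by 12:05.

11:05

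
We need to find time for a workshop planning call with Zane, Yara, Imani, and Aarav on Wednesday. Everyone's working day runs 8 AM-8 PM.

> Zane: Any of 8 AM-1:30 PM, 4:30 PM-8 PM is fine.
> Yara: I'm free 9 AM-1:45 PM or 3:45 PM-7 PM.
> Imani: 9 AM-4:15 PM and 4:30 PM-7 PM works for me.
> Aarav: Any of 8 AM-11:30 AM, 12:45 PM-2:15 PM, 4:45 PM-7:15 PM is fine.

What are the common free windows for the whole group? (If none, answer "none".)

09:00-11:30, 12:45-13:30, 16:45-19:00

Zane ∩ Yara: 09:00-13:30, 16:30-19:00.
Zane ∩ Yara ∩ Imani: 09:00-13:30, 16:30-19:00.
Zane ∩ Yara ∩ Imani ∩ Aarav: 09:00-11:30, 12:45-13:30, 16:45-19:00.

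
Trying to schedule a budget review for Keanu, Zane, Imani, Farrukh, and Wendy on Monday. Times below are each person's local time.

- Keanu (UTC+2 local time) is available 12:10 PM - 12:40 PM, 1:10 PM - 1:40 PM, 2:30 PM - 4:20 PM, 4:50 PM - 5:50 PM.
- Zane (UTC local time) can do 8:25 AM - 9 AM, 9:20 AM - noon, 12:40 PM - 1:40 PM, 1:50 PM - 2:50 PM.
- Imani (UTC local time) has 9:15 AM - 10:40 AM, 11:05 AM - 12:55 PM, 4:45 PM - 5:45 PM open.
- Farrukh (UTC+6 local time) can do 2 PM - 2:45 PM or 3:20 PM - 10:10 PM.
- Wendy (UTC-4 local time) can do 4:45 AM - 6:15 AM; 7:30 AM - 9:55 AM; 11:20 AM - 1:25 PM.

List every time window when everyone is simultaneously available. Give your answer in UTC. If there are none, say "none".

10:10-10:15, 11:30-11:40, 12:40-12:55

Keanu in UTC: 10:10-10:40, 11:10-11:40, 12:30-14:20, 14:50-15:50 (subtract 2h to convert from UTC+2).
Zane in UTC: 08:25-09:00, 09:20-12:00, 12:40-13:40, 13:50-14:50.
Imani in UTC: 09:15-10:40, 11:05-12:55, 16:45-17:45.
Farrukh in UTC: 08:00-08:45, 09:20-16:10 (subtract 6h to convert from UTC+6).
Wendy in UTC: 08:45-10:15, 11:30-13:55, 15:20-17:25 (add 4h to convert from UTC-4).
Keanu ∩ Zane: 10:10-10:40, 11:10-11:40, 12:40-13:40, 13:50-14:20.
Keanu ∩ Zane ∩ Imani: 10:10-10:40, 11:10-11:40, 12:40-12:55.
Keanu ∩ Zane ∩ Imani ∩ Farrukh: 10:10-10:40, 11:10-11:40, 12:40-12:55.
Keanu ∩ Zane ∩ Imani ∩ Farrukh ∩ Wendy: 10:10-10:15, 11:30-11:40, 12:40-12:55.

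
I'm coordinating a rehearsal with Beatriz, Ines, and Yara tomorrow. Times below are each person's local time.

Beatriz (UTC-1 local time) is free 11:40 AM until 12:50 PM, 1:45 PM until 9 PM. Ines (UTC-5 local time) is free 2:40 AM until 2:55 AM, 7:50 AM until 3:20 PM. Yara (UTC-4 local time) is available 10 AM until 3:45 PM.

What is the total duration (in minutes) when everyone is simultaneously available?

Beatriz in UTC: 12:40-13:50, 14:45-22:00 (add 1h to convert from UTC-1).
Ines in UTC: 07:40-07:55, 12:50-20:20 (add 5h to convert from UTC-5).
Yara in UTC: 14:00-19:45 (add 4h to convert from UTC-4).
Beatriz ∩ Ines: 12:50-13:50, 14:45-20:20.
Beatriz ∩ Ines ∩ Yara: 14:45-19:45.
Those are the intersection windows.
That's a single block of 300 minutes.

300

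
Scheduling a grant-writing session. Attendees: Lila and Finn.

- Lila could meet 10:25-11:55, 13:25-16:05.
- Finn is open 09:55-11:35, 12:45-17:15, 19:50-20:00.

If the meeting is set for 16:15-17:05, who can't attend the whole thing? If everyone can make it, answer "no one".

Lila: not fully free for 16:15-17:05. Finn: free for 16:15-17:05.

Lila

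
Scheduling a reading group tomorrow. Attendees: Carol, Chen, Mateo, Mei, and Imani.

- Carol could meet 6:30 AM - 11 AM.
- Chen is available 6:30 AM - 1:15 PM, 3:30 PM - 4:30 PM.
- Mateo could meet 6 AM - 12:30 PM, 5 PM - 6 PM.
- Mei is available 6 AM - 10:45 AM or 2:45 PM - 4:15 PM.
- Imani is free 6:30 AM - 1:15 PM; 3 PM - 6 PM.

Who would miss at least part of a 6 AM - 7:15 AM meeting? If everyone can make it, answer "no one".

Carol: not fully free for 06:00-07:15. Chen: not fully free for 06:00-07:15. Mateo: free for 06:00-07:15. Mei: free for 06:00-07:15. Imani: not fully free for 06:00-07:15.

Carol, Chen, Imani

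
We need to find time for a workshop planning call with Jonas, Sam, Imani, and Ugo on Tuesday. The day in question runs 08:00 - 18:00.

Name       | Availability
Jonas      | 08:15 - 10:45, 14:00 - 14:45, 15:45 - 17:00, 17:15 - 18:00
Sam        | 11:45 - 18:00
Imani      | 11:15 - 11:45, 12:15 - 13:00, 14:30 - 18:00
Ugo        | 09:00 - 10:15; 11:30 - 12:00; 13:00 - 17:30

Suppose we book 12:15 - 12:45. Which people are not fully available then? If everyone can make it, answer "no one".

Jonas, Ugo

Jonas: not fully free for 12:15-12:45. Sam: free for 12:15-12:45. Imani: free for 12:15-12:45. Ugo: not fully free for 12:15-12:45.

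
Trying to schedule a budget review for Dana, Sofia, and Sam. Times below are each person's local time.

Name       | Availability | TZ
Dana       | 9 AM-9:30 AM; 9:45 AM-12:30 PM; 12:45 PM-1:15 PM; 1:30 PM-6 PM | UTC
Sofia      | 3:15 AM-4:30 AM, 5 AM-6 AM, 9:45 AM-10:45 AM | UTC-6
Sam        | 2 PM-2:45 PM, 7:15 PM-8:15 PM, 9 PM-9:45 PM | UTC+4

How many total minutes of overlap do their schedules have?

Dana in UTC: 09:00-09:30, 09:45-12:30, 12:45-13:15, 13:30-18:00.
Sofia in UTC: 09:15-10:30, 11:00-12:00, 15:45-16:45 (add 6h to convert from UTC-6).
Sam in UTC: 10:00-10:45, 15:15-16:15, 17:00-17:45 (subtract 4h to convert from UTC+4).
Dana ∩ Sofia: 09:15-09:30, 09:45-10:30, 11:00-12:00, 15:45-16:45.
Dana ∩ Sofia ∩ Sam: 10:00-10:30, 15:45-16:15.
Summing the common windows: 30 + 30 = 60 minutes.

60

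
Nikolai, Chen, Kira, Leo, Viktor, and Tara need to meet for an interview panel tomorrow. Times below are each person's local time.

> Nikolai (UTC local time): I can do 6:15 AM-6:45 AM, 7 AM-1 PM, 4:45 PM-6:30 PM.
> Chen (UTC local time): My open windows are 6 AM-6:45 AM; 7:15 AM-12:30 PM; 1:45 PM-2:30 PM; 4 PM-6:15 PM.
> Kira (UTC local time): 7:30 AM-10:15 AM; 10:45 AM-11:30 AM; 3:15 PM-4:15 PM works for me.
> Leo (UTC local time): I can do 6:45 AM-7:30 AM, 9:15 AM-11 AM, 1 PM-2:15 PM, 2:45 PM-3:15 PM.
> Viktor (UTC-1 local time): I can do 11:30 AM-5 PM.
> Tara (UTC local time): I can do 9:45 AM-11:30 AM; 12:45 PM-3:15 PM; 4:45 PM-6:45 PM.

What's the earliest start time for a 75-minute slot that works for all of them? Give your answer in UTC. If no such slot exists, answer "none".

Nikolai in UTC: 06:15-06:45, 07:00-13:00, 16:45-18:30.
Chen in UTC: 06:00-06:45, 07:15-12:30, 13:45-14:30, 16:00-18:15.
Kira in UTC: 07:30-10:15, 10:45-11:30, 15:15-16:15.
Leo in UTC: 06:45-07:30, 09:15-11:00, 13:00-14:15, 14:45-15:15.
Viktor in UTC: 12:30-18:00 (add 1h to convert from UTC-1).
Tara in UTC: 09:45-11:30, 12:45-15:15, 16:45-18:45.
Nikolai ∩ Chen: 06:15-06:45, 07:15-12:30, 16:45-18:15.
Nikolai ∩ Chen ∩ Kira: 07:30-10:15, 10:45-11:30.
Nikolai ∩ Chen ∩ Kira ∩ Leo: 09:15-10:15, 10:45-11:00.
Nikolai ∩ Chen ∩ Kira ∩ Leo ∩ Viktor: ∅.
Nikolai ∩ Chen ∩ Kira ∩ Leo ∩ Viktor ∩ Tara: ∅.
There is no time when everyone is free.
No common window is at least 75 minutes long.

none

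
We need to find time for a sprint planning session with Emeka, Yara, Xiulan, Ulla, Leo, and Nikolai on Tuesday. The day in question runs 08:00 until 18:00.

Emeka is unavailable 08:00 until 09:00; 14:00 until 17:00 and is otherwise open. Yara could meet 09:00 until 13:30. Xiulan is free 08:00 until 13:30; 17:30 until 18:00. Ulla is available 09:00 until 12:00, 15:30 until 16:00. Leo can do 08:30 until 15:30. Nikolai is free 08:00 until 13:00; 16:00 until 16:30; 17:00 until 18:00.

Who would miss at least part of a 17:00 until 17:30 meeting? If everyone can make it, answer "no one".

Emeka free: 09:00-14:00, 17:00-18:00 (invert busy blocks within the working day).
Yara free: 09:00-13:30.
Xiulan free: 08:00-13:30, 17:30-18:00.
Ulla free: 09:00-12:00, 15:30-16:00.
Leo free: 08:30-15:30.
Nikolai free: 08:00-13:00, 16:00-16:30, 17:00-18:00.
Emeka: free for 17:00-17:30. Yara: not fully free for 17:00-17:30. Xiulan: not fully free for 17:00-17:30. Ulla: not fully free for 17:00-17:30. Leo: not fully free for 17:00-17:30. Nikolai: free for 17:00-17:30.

Leo, Ulla, Xiulan, Yara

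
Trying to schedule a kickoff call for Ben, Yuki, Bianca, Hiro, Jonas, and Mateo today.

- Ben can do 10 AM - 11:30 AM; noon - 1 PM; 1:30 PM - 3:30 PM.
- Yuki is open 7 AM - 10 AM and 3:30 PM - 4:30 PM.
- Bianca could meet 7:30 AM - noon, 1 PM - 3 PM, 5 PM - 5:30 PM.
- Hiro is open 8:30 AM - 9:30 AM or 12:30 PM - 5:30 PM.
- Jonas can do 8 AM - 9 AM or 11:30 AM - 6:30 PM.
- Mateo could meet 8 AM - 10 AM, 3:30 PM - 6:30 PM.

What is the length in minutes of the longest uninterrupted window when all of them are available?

0

Ben ∩ Yuki: ∅.
Ben ∩ Yuki ∩ Bianca: ∅.
Ben ∩ Yuki ∩ Bianca ∩ Hiro: ∅.
Ben ∩ Yuki ∩ Bianca ∩ Hiro ∩ Jonas: ∅.
Ben ∩ Yuki ∩ Bianca ∩ Hiro ∩ Jonas ∩ Mateo: ∅.
There is no time when everyone is free.
No common window exists, so the longest block is 0 minutes.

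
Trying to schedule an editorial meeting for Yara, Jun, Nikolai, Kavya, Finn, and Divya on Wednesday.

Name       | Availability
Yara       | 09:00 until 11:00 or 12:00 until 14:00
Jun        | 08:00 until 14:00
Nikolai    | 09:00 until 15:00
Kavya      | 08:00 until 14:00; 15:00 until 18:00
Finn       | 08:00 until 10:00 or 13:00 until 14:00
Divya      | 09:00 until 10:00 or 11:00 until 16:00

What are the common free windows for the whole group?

Yara ∩ Jun: 09:00-11:00, 12:00-14:00.
Yara ∩ Jun ∩ Nikolai: 09:00-11:00, 12:00-14:00.
Yara ∩ Jun ∩ Nikolai ∩ Kavya: 09:00-11:00, 12:00-14:00.
Yara ∩ Jun ∩ Nikolai ∩ Kavya ∩ Finn: 09:00-10:00, 13:00-14:00.
Yara ∩ Jun ∩ Nikolai ∩ Kavya ∩ Finn ∩ Divya: 09:00-10:00, 13:00-14:00.

09:00-10:00, 13:00-14:00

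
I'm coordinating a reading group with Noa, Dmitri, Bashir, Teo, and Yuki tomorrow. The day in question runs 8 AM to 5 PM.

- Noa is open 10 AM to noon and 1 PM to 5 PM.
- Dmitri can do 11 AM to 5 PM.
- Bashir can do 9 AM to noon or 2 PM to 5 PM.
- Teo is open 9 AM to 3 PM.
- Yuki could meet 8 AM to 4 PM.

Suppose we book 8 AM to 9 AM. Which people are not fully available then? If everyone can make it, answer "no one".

Bashir, Dmitri, Noa, Teo

Noa: not fully free for 08:00-09:00. Dmitri: not fully free for 08:00-09:00. Bashir: not fully free for 08:00-09:00. Teo: not fully free for 08:00-09:00. Yuki: free for 08:00-09:00.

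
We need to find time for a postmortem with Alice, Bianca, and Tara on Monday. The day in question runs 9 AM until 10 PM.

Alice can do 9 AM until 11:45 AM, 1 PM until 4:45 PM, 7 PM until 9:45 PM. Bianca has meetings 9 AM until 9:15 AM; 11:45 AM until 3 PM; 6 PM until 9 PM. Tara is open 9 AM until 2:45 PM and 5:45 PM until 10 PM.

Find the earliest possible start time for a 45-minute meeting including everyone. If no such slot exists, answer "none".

Alice free: 09:00-11:45, 13:00-16:45, 19:00-21:45.
Bianca free: 09:15-11:45, 15:00-18:00, 21:00-22:00 (invert busy blocks within the working day).
Tara free: 09:00-14:45, 17:45-22:00.
Alice ∩ Bianca: 09:15-11:45, 15:00-16:45, 21:00-21:45.
Alice ∩ Bianca ∩ Tara: 09:15-11:45, 21:00-21:45.
Those are the intersection windows.
The first common window of at least 45 minutes is 09:15-11:45, so the earliest start is 09:15.

09:15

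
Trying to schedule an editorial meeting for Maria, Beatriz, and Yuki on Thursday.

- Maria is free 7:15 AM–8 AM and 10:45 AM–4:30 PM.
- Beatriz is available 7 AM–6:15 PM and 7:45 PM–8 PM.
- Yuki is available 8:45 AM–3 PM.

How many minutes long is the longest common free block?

Maria ∩ Beatriz: 07:15-08:00, 10:45-16:30.
Maria ∩ Beatriz ∩ Yuki: 10:45-15:00.
The longest is 10:45-15:00 at 255 minutes.

255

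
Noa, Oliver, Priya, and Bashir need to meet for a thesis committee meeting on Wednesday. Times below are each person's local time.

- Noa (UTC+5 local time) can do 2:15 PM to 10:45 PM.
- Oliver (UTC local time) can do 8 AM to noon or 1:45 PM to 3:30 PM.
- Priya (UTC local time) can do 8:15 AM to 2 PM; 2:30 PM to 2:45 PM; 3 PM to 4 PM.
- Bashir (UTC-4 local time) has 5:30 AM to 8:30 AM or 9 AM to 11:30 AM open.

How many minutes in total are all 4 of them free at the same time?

Noa in UTC: 09:15-17:45 (subtract 5h to convert from UTC+5).
Oliver in UTC: 08:00-12:00, 13:45-15:30.
Priya in UTC: 08:15-14:00, 14:30-14:45, 15:00-16:00.
Bashir in UTC: 09:30-12:30, 13:00-15:30 (add 4h to convert from UTC-4).
Noa ∩ Oliver: 09:15-12:00, 13:45-15:30.
Noa ∩ Oliver ∩ Priya: 09:15-12:00, 13:45-14:00, 14:30-14:45, 15:00-15:30.
Noa ∩ Oliver ∩ Priya ∩ Bashir: 09:30-12:00, 13:45-14:00, 14:30-14:45, 15:00-15:30.
Summing the common windows: 150 + 15 + 15 + 30 = 210 minutes.

210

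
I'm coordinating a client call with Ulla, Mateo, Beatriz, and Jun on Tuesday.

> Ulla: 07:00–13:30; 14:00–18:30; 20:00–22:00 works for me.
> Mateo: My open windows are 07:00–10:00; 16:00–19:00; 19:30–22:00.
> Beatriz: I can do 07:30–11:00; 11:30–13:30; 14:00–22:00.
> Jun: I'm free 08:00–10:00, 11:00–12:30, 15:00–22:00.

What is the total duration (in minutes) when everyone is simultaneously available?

390

Ulla ∩ Mateo: 07:00-10:00, 16:00-18:30, 20:00-22:00.
Ulla ∩ Mateo ∩ Beatriz: 07:30-10:00, 16:00-18:30, 20:00-22:00.
Ulla ∩ Mateo ∩ Beatriz ∩ Jun: 08:00-10:00, 16:00-18:30, 20:00-22:00.
Summing the common windows: 120 + 150 + 120 = 390 minutes.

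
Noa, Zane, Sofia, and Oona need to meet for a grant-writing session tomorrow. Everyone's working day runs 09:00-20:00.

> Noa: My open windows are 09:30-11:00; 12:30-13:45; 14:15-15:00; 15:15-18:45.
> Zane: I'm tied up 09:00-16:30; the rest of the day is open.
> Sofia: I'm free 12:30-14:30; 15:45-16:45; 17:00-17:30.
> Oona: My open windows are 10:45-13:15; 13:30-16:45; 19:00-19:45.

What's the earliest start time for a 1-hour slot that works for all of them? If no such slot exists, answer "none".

Noa free: 09:30-11:00, 12:30-13:45, 14:15-15:00, 15:15-18:45.
Zane free: 16:30-20:00 (invert busy blocks within the working day).
Sofia free: 12:30-14:30, 15:45-16:45, 17:00-17:30.
Oona free: 10:45-13:15, 13:30-16:45, 19:00-19:45.
Noa ∩ Zane: 16:30-18:45.
Noa ∩ Zane ∩ Sofia: 16:30-16:45, 17:00-17:30.
Noa ∩ Zane ∩ Sofia ∩ Oona: 16:30-16:45.
No common window is at least 60 minutes long.

none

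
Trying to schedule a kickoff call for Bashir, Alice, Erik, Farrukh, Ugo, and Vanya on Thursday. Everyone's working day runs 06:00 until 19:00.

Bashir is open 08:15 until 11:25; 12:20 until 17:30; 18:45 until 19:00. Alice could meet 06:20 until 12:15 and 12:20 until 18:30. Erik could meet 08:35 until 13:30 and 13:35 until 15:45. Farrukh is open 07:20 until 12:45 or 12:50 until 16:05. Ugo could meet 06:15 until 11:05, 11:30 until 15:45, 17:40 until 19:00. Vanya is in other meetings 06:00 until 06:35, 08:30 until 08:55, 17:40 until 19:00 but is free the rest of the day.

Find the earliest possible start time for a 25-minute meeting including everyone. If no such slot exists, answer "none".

08:55

Bashir free: 08:15-11:25, 12:20-17:30, 18:45-19:00.
Alice free: 06:20-12:15, 12:20-18:30.
Erik free: 08:35-13:30, 13:35-15:45.
Farrukh free: 07:20-12:45, 12:50-16:05.
Ugo free: 06:15-11:05, 11:30-15:45, 17:40-19:00.
Vanya free: 06:35-08:30, 08:55-17:40 (invert busy blocks within the working day).
Bashir ∩ Alice: 08:15-11:25, 12:20-17:30.
Bashir ∩ Alice ∩ Erik: 08:35-11:25, 12:20-13:30, 13:35-15:45.
Bashir ∩ Alice ∩ Erik ∩ Farrukh: 08:35-11:25, 12:20-12:45, 12:50-13:30, 13:35-15:45.
Bashir ∩ Alice ∩ Erik ∩ Farrukh ∩ Ugo: 08:35-11:05, 12:20-12:45, 12:50-13:30, 13:35-15:45.
Bashir ∩ Alice ∩ Erik ∩ Farrukh ∩ Ugo ∩ Vanya: 08:55-11:05, 12:20-12:45, 12:50-13:30, 13:35-15:45.
The first common window of at least 25 minutes is 08:55-11:05, so the earliest start is 08:55.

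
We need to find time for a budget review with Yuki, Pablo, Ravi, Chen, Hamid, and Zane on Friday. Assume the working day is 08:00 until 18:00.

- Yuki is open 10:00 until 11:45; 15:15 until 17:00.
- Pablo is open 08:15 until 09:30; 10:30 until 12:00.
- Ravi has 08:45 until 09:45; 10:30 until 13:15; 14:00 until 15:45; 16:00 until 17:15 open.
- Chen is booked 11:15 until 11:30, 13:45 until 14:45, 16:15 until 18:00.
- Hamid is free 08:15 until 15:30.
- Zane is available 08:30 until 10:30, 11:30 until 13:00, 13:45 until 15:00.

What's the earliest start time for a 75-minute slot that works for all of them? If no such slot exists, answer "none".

none

Yuki free: 10:00-11:45, 15:15-17:00.
Pablo free: 08:15-09:30, 10:30-12:00.
Ravi free: 08:45-09:45, 10:30-13:15, 14:00-15:45, 16:00-17:15.
Chen free: 08:00-11:15, 11:30-13:45, 14:45-16:15 (invert busy blocks within the working day).
Hamid free: 08:15-15:30.
Zane free: 08:30-10:30, 11:30-13:00, 13:45-15:00.
Yuki ∩ Pablo: 10:30-11:45.
Yuki ∩ Pablo ∩ Ravi: 10:30-11:45.
Yuki ∩ Pablo ∩ Ravi ∩ Chen: 10:30-11:15, 11:30-11:45.
Yuki ∩ Pablo ∩ Ravi ∩ Chen ∩ Hamid: 10:30-11:15, 11:30-11:45.
Yuki ∩ Pablo ∩ Ravi ∩ Chen ∩ Hamid ∩ Zane: 11:30-11:45.
So the common availability across everyone is 11:30-11:45.
No common window is at least 75 minutes long.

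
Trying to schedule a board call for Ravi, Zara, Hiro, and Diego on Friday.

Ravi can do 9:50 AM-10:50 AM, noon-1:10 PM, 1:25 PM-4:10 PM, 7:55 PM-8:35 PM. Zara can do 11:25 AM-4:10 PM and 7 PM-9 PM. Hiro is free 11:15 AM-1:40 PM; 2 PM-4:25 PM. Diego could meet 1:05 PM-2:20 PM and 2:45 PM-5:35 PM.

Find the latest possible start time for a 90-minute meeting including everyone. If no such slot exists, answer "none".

Ravi ∩ Zara: 12:00-13:10, 13:25-16:10, 19:55-20:35.
Ravi ∩ Zara ∩ Hiro: 12:00-13:10, 13:25-13:40, 14:00-16:10.
Ravi ∩ Zara ∩ Hiro ∩ Diego: 13:05-13:10, 13:25-13:40, 14:00-14:20, 14:45-16:10.
Those are the intersection windows.
No common window is at least 90 minutes long.

none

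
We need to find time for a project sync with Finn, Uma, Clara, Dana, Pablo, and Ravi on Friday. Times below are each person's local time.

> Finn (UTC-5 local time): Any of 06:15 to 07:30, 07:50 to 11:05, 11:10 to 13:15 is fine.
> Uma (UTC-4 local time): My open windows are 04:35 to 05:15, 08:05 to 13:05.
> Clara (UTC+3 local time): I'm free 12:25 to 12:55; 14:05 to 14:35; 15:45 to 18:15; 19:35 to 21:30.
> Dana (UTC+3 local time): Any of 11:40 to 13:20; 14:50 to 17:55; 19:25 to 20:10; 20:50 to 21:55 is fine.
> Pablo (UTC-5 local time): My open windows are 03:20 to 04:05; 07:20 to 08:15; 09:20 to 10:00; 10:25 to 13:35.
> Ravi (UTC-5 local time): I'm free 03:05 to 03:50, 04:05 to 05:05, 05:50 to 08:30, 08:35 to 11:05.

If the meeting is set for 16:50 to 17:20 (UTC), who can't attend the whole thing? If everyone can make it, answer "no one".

Finn in UTC: 11:15-12:30, 12:50-16:05, 16:10-18:15 (add 5h to convert from UTC-5).
Uma in UTC: 08:35-09:15, 12:05-17:05 (add 4h to convert from UTC-4).
Clara in UTC: 09:25-09:55, 11:05-11:35, 12:45-15:15, 16:35-18:30 (subtract 3h to convert from UTC+3).
Dana in UTC: 08:40-10:20, 11:50-14:55, 16:25-17:10, 17:50-18:55 (subtract 3h to convert from UTC+3).
Pablo in UTC: 08:20-09:05, 12:20-13:15, 14:20-15:00, 15:25-18:35 (add 5h to convert from UTC-5).
Ravi in UTC: 08:05-08:50, 09:05-10:05, 10:50-13:30, 13:35-16:05 (add 5h to convert from UTC-5).
Finn: free for 16:50-17:20. Uma: not fully free for 16:50-17:20. Clara: free for 16:50-17:20. Dana: not fully free for 16:50-17:20. Pablo: free for 16:50-17:20. Ravi: not fully free for 16:50-17:20.

Dana, Ravi, Uma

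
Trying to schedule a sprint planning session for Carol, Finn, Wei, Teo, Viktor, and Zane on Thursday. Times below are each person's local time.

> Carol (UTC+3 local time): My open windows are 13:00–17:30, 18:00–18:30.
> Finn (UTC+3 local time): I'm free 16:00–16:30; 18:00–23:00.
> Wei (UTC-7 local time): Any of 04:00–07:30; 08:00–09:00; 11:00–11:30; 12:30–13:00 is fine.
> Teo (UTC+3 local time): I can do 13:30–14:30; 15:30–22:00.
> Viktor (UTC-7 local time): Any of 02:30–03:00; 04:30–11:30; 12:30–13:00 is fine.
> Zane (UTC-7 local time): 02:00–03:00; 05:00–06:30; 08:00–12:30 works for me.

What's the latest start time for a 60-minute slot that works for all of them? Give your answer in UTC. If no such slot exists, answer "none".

none

Carol in UTC: 10:00-14:30, 15:00-15:30 (subtract 3h to convert from UTC+3).
Finn in UTC: 13:00-13:30, 15:00-20:00 (subtract 3h to convert from UTC+3).
Wei in UTC: 11:00-14:30, 15:00-16:00, 18:00-18:30, 19:30-20:00 (add 7h to convert from UTC-7).
Teo in UTC: 10:30-11:30, 12:30-19:00 (subtract 3h to convert from UTC+3).
Viktor in UTC: 09:30-10:00, 11:30-18:30, 19:30-20:00 (add 7h to convert from UTC-7).
Zane in UTC: 09:00-10:00, 12:00-13:30, 15:00-19:30 (add 7h to convert from UTC-7).
Carol ∩ Finn: 13:00-13:30, 15:00-15:30.
Carol ∩ Finn ∩ Wei: 13:00-13:30, 15:00-15:30.
Carol ∩ Finn ∩ Wei ∩ Teo: 13:00-13:30, 15:00-15:30.
Carol ∩ Finn ∩ Wei ∩ Teo ∩ Viktor: 13:00-13:30, 15:00-15:30.
Carol ∩ Finn ∩ Wei ∩ Teo ∩ Viktor ∩ Zane: 13:00-13:30, 15:00-15:30.
No common window is at least 60 minutes long.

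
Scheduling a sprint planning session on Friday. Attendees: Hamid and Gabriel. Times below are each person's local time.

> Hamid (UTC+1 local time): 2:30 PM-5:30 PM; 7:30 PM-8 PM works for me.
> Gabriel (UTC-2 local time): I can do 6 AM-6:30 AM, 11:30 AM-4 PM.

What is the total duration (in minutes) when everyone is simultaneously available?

Hamid in UTC: 13:30-16:30, 18:30-19:00 (subtract 1h to convert from UTC+1).
Gabriel in UTC: 08:00-08:30, 13:30-18:00 (add 2h to convert from UTC-2).
Hamid ∩ Gabriel: 13:30-16:30.
Those are the intersection windows.
That's a single block of 180 minutes.

180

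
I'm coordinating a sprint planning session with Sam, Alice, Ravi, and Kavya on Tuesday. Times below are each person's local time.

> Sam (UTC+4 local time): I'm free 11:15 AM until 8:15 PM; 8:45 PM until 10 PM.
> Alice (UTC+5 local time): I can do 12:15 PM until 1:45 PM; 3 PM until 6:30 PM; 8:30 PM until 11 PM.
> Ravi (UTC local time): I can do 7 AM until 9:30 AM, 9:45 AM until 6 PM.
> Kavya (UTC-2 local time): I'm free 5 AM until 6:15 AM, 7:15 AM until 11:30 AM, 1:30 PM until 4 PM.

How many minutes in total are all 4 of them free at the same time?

390

Sam in UTC: 07:15-16:15, 16:45-18:00 (subtract 4h to convert from UTC+4).
Alice in UTC: 07:15-08:45, 10:00-13:30, 15:30-18:00 (subtract 5h to convert from UTC+5).
Ravi in UTC: 07:00-09:30, 09:45-18:00.
Kavya in UTC: 07:00-08:15, 09:15-13:30, 15:30-18:00 (add 2h to convert from UTC-2).
Sam ∩ Alice: 07:15-08:45, 10:00-13:30, 15:30-16:15, 16:45-18:00.
Sam ∩ Alice ∩ Ravi: 07:15-08:45, 10:00-13:30, 15:30-16:15, 16:45-18:00.
Sam ∩ Alice ∩ Ravi ∩ Kavya: 07:15-08:15, 10:00-13:30, 15:30-16:15, 16:45-18:00.
Summing the common windows: 60 + 210 + 45 + 75 = 390 minutes.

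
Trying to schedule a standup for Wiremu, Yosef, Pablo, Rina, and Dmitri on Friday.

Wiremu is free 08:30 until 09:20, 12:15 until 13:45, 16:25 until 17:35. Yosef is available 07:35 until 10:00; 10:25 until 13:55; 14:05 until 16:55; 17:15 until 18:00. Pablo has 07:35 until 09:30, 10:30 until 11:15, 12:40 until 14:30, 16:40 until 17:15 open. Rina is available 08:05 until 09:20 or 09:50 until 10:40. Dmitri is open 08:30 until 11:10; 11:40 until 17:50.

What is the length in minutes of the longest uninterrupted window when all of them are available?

50

Wiremu ∩ Yosef: 08:30-09:20, 12:15-13:45, 16:25-16:55, 17:15-17:35.
Wiremu ∩ Yosef ∩ Pablo: 08:30-09:20, 12:40-13:45, 16:40-16:55.
Wiremu ∩ Yosef ∩ Pablo ∩ Rina: 08:30-09:20.
Wiremu ∩ Yosef ∩ Pablo ∩ Rina ∩ Dmitri: 08:30-09:20.
The longest is 08:30-09:20 at 50 minutes.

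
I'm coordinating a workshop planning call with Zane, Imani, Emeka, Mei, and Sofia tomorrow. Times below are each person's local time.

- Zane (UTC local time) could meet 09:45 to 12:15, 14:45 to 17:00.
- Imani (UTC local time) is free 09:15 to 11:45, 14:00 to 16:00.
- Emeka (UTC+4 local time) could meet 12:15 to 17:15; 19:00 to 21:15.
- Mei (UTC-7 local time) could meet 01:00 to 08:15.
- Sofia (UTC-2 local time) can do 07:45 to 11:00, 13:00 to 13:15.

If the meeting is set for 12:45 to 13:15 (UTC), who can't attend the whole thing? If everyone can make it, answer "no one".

Zane in UTC: 09:45-12:15, 14:45-17:00.
Imani in UTC: 09:15-11:45, 14:00-16:00.
Emeka in UTC: 08:15-13:15, 15:00-17:15 (subtract 4h to convert from UTC+4).
Mei in UTC: 08:00-15:15 (add 7h to convert from UTC-7).
Sofia in UTC: 09:45-13:00, 15:00-15:15 (add 2h to convert from UTC-2).
Zane: not fully free for 12:45-13:15. Imani: not fully free for 12:45-13:15. Emeka: free for 12:45-13:15. Mei: free for 12:45-13:15. Sofia: not fully free for 12:45-13:15.

Imani, Sofia, Zane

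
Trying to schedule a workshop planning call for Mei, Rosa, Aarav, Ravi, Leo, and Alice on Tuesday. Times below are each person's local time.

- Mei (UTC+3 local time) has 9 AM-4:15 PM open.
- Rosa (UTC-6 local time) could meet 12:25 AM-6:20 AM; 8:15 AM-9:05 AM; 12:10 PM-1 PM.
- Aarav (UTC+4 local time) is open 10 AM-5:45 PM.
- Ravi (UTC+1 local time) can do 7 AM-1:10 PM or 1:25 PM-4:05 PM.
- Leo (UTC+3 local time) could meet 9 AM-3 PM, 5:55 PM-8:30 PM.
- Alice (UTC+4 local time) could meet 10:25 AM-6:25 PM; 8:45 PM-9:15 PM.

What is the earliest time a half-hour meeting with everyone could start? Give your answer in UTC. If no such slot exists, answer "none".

Mei in UTC: 06:00-13:15 (subtract 3h to convert from UTC+3).
Rosa in UTC: 06:25-12:20, 14:15-15:05, 18:10-19:00 (add 6h to convert from UTC-6).
Aarav in UTC: 06:00-13:45 (subtract 4h to convert from UTC+4).
Ravi in UTC: 06:00-12:10, 12:25-15:05 (subtract 1h to convert from UTC+1).
Leo in UTC: 06:00-12:00, 14:55-17:30 (subtract 3h to convert from UTC+3).
Alice in UTC: 06:25-14:25, 16:45-17:15 (subtract 4h to convert from UTC+4).
Mei ∩ Rosa: 06:25-12:20.
Mei ∩ Rosa ∩ Aarav: 06:25-12:20.
Mei ∩ Rosa ∩ Aarav ∩ Ravi: 06:25-12:10.
Mei ∩ Rosa ∩ Aarav ∩ Ravi ∩ Leo: 06:25-12:00.
Mei ∩ Rosa ∩ Aarav ∩ Ravi ∩ Leo ∩ Alice: 06:25-12:00.
The first common window of at least 30 minutes is 06:25-12:00, so the earliest start is 06:25.

06:25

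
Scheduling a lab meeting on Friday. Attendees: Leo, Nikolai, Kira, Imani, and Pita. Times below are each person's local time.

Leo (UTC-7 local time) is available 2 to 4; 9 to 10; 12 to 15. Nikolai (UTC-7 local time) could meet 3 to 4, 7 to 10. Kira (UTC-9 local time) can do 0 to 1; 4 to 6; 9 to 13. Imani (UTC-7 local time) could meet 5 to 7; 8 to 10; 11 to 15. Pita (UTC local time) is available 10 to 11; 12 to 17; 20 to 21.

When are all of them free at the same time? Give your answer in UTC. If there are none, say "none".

Leo in UTC: 09:00-11:00, 16:00-17:00, 19:00-22:00 (add 7h to convert from UTC-7).
Nikolai in UTC: 10:00-11:00, 14:00-17:00 (add 7h to convert from UTC-7).
Kira in UTC: 09:00-10:00, 13:00-15:00, 18:00-22:00 (add 9h to convert from UTC-9).
Imani in UTC: 12:00-14:00, 15:00-17:00, 18:00-22:00 (add 7h to convert from UTC-7).
Pita in UTC: 10:00-11:00, 12:00-17:00, 20:00-21:00.
Leo ∩ Nikolai: 10:00-11:00, 16:00-17:00.
Leo ∩ Nikolai ∩ Kira: ∅.
Leo ∩ Nikolai ∩ Kira ∩ Imani: ∅.
Leo ∩ Nikolai ∩ Kira ∩ Imani ∩ Pita: ∅.
There is no time when everyone is free.

none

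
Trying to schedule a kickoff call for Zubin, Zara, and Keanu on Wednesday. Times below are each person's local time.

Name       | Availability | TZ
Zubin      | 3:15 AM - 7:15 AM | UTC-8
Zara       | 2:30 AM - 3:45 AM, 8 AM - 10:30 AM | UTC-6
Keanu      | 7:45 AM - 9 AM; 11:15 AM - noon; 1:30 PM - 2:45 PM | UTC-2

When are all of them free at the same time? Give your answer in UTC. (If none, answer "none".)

none

Zubin in UTC: 11:15-15:15 (add 8h to convert from UTC-8).
Zara in UTC: 08:30-09:45, 14:00-16:30 (add 6h to convert from UTC-6).
Keanu in UTC: 09:45-11:00, 13:15-14:00, 15:30-16:45 (add 2h to convert from UTC-2).
Zubin ∩ Zara: 14:00-15:15.
Zubin ∩ Zara ∩ Keanu: ∅.
There is no time when everyone is free.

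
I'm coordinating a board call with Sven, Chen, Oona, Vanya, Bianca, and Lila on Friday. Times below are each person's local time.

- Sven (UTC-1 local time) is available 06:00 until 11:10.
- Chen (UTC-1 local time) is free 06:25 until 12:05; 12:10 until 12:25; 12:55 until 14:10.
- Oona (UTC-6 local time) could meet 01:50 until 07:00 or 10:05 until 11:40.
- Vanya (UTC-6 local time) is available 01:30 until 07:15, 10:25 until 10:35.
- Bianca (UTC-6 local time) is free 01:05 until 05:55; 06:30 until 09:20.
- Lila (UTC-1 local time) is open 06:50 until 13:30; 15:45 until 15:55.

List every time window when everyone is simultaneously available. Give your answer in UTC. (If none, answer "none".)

Sven in UTC: 07:00-12:10 (add 1h to convert from UTC-1).
Chen in UTC: 07:25-13:05, 13:10-13:25, 13:55-15:10 (add 1h to convert from UTC-1).
Oona in UTC: 07:50-13:00, 16:05-17:40 (add 6h to convert from UTC-6).
Vanya in UTC: 07:30-13:15, 16:25-16:35 (add 6h to convert from UTC-6).
Bianca in UTC: 07:05-11:55, 12:30-15:20 (add 6h to convert from UTC-6).
Lila in UTC: 07:50-14:30, 16:45-16:55 (add 1h to convert from UTC-1).
Sven ∩ Chen: 07:25-12:10.
Sven ∩ Chen ∩ Oona: 07:50-12:10.
Sven ∩ Chen ∩ Oona ∩ Vanya: 07:50-12:10.
Sven ∩ Chen ∩ Oona ∩ Vanya ∩ Bianca: 07:50-11:55.
Sven ∩ Chen ∩ Oona ∩ Vanya ∩ Bianca ∩ Lila: 07:50-11:55.
So the common availability across everyone is 07:50-11:55.

07:50-11:55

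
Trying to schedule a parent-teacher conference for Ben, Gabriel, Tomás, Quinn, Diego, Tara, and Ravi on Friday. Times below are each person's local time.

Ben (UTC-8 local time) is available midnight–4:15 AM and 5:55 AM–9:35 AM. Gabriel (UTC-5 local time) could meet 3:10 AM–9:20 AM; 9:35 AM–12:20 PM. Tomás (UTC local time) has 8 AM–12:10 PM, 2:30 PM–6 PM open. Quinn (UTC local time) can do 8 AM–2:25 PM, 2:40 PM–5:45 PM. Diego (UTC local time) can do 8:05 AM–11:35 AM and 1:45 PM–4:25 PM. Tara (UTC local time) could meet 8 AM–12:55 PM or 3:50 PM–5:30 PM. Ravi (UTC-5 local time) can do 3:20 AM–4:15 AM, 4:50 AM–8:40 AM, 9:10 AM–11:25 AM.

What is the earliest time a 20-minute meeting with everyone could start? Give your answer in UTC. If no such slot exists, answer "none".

Ben in UTC: 08:00-12:15, 13:55-17:35 (add 8h to convert from UTC-8).
Gabriel in UTC: 08:10-14:20, 14:35-17:20 (add 5h to convert from UTC-5).
Tomás in UTC: 08:00-12:10, 14:30-18:00.
Quinn in UTC: 08:00-14:25, 14:40-17:45.
Diego in UTC: 08:05-11:35, 13:45-16:25.
Tara in UTC: 08:00-12:55, 15:50-17:30.
Ravi in UTC: 08:20-09:15, 09:50-13:40, 14:10-16:25 (add 5h to convert from UTC-5).
Ben ∩ Gabriel: 08:10-12:15, 13:55-14:20, 14:35-17:20.
Ben ∩ Gabriel ∩ Tomás: 08:10-12:10, 14:35-17:20.
Ben ∩ Gabriel ∩ Tomás ∩ Quinn: 08:10-12:10, 14:40-17:20.
Ben ∩ Gabriel ∩ Tomás ∩ Quinn ∩ Diego: 08:10-11:35, 14:40-16:25.
Ben ∩ Gabriel ∩ Tomás ∩ Quinn ∩ Diego ∩ Tara: 08:10-11:35, 15:50-16:25.
Ben ∩ Gabriel ∩ Tomás ∩ Quinn ∩ Diego ∩ Tara ∩ Ravi: 08:20-09:15, 09:50-11:35, 15:50-16:25.
The first common window of at least 20 minutes is 08:20-09:15, so the earliest start is 08:20.

08:20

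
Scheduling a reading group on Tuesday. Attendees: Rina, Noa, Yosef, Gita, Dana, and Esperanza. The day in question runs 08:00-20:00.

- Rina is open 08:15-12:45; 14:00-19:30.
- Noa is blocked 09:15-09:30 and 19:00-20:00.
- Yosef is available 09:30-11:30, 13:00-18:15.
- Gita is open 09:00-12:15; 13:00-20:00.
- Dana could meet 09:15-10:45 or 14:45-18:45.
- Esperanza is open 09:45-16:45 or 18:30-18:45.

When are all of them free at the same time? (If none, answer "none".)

Rina free: 08:15-12:45, 14:00-19:30.
Noa free: 08:00-09:15, 09:30-19:00 (invert busy blocks within the working day).
Yosef free: 09:30-11:30, 13:00-18:15.
Gita free: 09:00-12:15, 13:00-20:00.
Dana free: 09:15-10:45, 14:45-18:45.
Esperanza free: 09:45-16:45, 18:30-18:45.
Rina ∩ Noa: 08:15-09:15, 09:30-12:45, 14:00-19:00.
Rina ∩ Noa ∩ Yosef: 09:30-11:30, 14:00-18:15.
Rina ∩ Noa ∩ Yosef ∩ Gita: 09:30-11:30, 14:00-18:15.
Rina ∩ Noa ∩ Yosef ∩ Gita ∩ Dana: 09:30-10:45, 14:45-18:15.
Rina ∩ Noa ∩ Yosef ∩ Gita ∩ Dana ∩ Esperanza: 09:45-10:45, 14:45-16:45.
So the common availability across everyone is 09:45-10:45, 14:45-16:45.

09:45-10:45, 14:45-16:45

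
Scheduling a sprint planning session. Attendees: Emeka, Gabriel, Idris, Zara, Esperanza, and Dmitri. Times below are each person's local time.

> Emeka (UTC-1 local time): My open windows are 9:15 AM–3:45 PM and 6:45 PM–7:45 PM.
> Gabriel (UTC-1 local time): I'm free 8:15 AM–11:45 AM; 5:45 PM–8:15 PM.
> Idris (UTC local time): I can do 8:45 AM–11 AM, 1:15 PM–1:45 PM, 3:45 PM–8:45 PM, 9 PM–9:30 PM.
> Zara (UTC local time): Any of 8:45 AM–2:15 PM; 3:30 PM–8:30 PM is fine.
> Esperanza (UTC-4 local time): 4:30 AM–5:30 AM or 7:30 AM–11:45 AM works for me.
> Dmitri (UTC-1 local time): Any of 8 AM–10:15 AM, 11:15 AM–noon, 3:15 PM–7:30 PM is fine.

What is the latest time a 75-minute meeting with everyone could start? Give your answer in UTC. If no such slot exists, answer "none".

none

Emeka in UTC: 10:15-16:45, 19:45-20:45 (add 1h to convert from UTC-1).
Gabriel in UTC: 09:15-12:45, 18:45-21:15 (add 1h to convert from UTC-1).
Idris in UTC: 08:45-11:00, 13:15-13:45, 15:45-20:45, 21:00-21:30.
Zara in UTC: 08:45-14:15, 15:30-20:30.
Esperanza in UTC: 08:30-09:30, 11:30-15:45 (add 4h to convert from UTC-4).
Dmitri in UTC: 09:00-11:15, 12:15-13:00, 16:15-20:30 (add 1h to convert from UTC-1).
Emeka ∩ Gabriel: 10:15-12:45, 19:45-20:45.
Emeka ∩ Gabriel ∩ Idris: 10:15-11:00, 19:45-20:45.
Emeka ∩ Gabriel ∩ Idris ∩ Zara: 10:15-11:00, 19:45-20:30.
Emeka ∩ Gabriel ∩ Idris ∩ Zara ∩ Esperanza: ∅.
Emeka ∩ Gabriel ∩ Idris ∩ Zara ∩ Esperanza ∩ Dmitri: ∅.
There is no time when everyone is free.
No common window is at least 75 minutes long.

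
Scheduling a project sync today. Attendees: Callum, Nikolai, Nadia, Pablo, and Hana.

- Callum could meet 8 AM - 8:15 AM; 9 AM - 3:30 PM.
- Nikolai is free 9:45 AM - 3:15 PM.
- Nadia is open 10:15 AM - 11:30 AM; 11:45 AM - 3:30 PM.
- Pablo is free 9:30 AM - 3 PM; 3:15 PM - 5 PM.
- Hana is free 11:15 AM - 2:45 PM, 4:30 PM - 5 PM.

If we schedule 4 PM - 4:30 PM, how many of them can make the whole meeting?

1

Pablo can make the full 16:00-16:30 slot — that's 1.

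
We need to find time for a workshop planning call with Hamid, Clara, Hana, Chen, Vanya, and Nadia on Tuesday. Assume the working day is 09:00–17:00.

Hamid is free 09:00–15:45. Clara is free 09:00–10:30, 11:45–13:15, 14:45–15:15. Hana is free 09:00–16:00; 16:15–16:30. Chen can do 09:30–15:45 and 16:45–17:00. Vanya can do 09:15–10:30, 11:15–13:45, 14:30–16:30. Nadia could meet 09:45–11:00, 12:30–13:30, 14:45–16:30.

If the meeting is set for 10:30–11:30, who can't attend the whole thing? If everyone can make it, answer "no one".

Clara, Nadia, Vanya

Hamid: free for 10:30-11:30. Clara: not fully free for 10:30-11:30. Hana: free for 10:30-11:30. Chen: free for 10:30-11:30. Vanya: not fully free for 10:30-11:30. Nadia: not fully free for 10:30-11:30.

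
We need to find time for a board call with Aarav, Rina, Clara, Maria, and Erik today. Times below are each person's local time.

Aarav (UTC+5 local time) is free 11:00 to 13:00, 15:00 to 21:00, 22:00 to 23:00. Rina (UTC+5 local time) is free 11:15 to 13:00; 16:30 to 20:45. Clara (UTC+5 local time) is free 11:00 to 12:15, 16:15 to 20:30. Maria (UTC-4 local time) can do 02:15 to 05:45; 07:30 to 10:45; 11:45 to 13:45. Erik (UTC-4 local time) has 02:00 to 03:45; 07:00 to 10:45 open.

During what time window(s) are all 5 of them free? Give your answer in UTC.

Aarav in UTC: 06:00-08:00, 10:00-16:00, 17:00-18:00 (subtract 5h to convert from UTC+5).
Rina in UTC: 06:15-08:00, 11:30-15:45 (subtract 5h to convert from UTC+5).
Clara in UTC: 06:00-07:15, 11:15-15:30 (subtract 5h to convert from UTC+5).
Maria in UTC: 06:15-09:45, 11:30-14:45, 15:45-17:45 (add 4h to convert from UTC-4).
Erik in UTC: 06:00-07:45, 11:00-14:45 (add 4h to convert from UTC-4).
Aarav ∩ Rina: 06:15-08:00, 11:30-15:45.
Aarav ∩ Rina ∩ Clara: 06:15-07:15, 11:30-15:30.
Aarav ∩ Rina ∩ Clara ∩ Maria: 06:15-07:15, 11:30-14:45.
Aarav ∩ Rina ∩ Clara ∩ Maria ∩ Erik: 06:15-07:15, 11:30-14:45.

06:15-07:15, 11:30-14:45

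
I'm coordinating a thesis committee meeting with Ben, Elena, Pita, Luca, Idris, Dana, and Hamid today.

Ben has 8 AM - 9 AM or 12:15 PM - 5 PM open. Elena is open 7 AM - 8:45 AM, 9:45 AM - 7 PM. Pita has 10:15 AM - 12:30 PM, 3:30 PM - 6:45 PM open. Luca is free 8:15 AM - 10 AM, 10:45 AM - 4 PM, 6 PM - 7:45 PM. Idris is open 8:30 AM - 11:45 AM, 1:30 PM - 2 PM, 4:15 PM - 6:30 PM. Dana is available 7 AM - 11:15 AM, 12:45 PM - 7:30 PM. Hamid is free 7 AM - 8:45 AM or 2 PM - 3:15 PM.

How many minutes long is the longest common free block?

Ben ∩ Elena: 08:00-08:45, 12:15-17:00.
Ben ∩ Elena ∩ Pita: 12:15-12:30, 15:30-17:00.
Ben ∩ Elena ∩ Pita ∩ Luca: 12:15-12:30, 15:30-16:00.
Ben ∩ Elena ∩ Pita ∩ Luca ∩ Idris: ∅.
Ben ∩ Elena ∩ Pita ∩ Luca ∩ Idris ∩ Dana: ∅.
Ben ∩ Elena ∩ Pita ∩ Luca ∩ Idris ∩ Dana ∩ Hamid: ∅.
There is no time when everyone is free.
No common window exists, so the longest block is 0 minutes.

0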